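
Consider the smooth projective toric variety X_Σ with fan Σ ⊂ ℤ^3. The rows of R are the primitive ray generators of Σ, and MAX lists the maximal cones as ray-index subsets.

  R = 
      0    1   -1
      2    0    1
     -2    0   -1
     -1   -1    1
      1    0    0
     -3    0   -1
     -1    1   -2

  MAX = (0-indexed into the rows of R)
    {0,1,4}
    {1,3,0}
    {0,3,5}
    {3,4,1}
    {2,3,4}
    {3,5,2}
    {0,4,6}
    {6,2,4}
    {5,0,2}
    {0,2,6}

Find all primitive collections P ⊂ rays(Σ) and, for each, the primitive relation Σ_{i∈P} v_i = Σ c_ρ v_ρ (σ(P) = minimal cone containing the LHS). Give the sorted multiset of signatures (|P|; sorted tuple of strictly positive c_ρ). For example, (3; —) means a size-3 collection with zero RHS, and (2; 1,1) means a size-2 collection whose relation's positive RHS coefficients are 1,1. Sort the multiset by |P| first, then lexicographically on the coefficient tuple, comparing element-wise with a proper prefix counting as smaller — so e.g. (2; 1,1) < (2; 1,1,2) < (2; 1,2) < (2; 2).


The 9 primitive collections of Σ (r=7, n=3):

  P = {1,2}:  v_{1} + v_{2} = 0 — sig = (2; —)
  P = {3,6}:  v_{3} + v_{6} = v_{2} — sig = (2; 1)
  P = {4,5}:  v_{4} + v_{5} = v_{2} — sig = (2; 1)
  P = {1,5}:  v_{1} + v_{5} = v_{0} + v_{3} — sig = (2; 1,1)
  P = {1,6}:  v_{1} + v_{6} = v_{0} + v_{4} — sig = (2; 1,1)
  P = {5,6}:  v_{5} + v_{6} = v_{0} + 2·v_{2} — sig = (2; 1,2)
  P = {0,3,4}:  v_{0} + v_{3} + v_{4} = 0 — sig = (3; —)
  P = {0,2,3}:  v_{0} + v_{2} + v_{3} = v_{5} — sig = (3; 1)
  P = {0,2,4}:  v_{0} + v_{2} + v_{4} = v_{6} — sig = (3; 1)

Signatures (|P|; sorted positive RHS coefficients), sorted:
{ (2; —),  (2; 1) ×2,  (2; 1,1) ×2,  (2; 1,2),  (3; —),  (3; 1) ×2 }


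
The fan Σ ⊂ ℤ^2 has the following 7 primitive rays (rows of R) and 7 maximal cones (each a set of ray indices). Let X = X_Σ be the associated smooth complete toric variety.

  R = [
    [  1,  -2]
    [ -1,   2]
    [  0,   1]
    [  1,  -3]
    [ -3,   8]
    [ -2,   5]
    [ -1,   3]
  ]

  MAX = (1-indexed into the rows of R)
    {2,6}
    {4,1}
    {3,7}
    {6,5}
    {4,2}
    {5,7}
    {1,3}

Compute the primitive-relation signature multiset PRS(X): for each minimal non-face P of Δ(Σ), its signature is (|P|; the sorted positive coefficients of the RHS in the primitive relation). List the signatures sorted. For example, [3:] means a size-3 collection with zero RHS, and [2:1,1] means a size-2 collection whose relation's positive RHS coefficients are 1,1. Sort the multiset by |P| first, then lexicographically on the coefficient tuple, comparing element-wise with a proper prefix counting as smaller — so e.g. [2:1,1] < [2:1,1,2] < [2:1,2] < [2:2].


14 minimal non-faces of Δ(Σ) (on 7 rays):

  P = {1,2}:  v_{1} + v_{2} = 0  so sig = [2:]
  P = {4,7}:  v_{4} + v_{7} = 0  so sig = [2:]
  P = {1,6}:  v_{1} + v_{6} = v_{7}  so sig = [2:1]
  P = {1,7}:  v_{1} + v_{7} = v_{3}  so sig = [2:1]
  P = {2,3}:  v_{2} + v_{3} = v_{7}  so sig = [2:1]
  P = {2,7}:  v_{2} + v_{7} = v_{6}  so sig = [2:1]
  P = {3,4}:  v_{3} + v_{4} = v_{1}  so sig = [2:1]
  P = {4,5}:  v_{4} + v_{5} = v_{6}  so sig = [2:1]
  P = {4,6}:  v_{4} + v_{6} = v_{2}  so sig = [2:1]
  P = {6,7}:  v_{6} + v_{7} = v_{5}  so sig = [2:1]
  P = {1,5}:  v_{1} + v_{5} = 2·v_{7}  so sig = [2:2]
  P = {2,5}:  v_{2} + v_{5} = 2·v_{6}  so sig = [2:2]
  P = {3,6}:  v_{3} + v_{6} = 2·v_{7}  so sig = [2:2]
  P = {3,5}:  v_{3} + v_{5} = 3·v_{7}  so sig = [2:3]

Hence PRS(X_Σ) =
[[2:], [2:], [2:1], [2:1], [2:1], [2:1], [2:1], [2:1], [2:1], [2:1], [2:2], [2:2], [2:2], [2:3]]


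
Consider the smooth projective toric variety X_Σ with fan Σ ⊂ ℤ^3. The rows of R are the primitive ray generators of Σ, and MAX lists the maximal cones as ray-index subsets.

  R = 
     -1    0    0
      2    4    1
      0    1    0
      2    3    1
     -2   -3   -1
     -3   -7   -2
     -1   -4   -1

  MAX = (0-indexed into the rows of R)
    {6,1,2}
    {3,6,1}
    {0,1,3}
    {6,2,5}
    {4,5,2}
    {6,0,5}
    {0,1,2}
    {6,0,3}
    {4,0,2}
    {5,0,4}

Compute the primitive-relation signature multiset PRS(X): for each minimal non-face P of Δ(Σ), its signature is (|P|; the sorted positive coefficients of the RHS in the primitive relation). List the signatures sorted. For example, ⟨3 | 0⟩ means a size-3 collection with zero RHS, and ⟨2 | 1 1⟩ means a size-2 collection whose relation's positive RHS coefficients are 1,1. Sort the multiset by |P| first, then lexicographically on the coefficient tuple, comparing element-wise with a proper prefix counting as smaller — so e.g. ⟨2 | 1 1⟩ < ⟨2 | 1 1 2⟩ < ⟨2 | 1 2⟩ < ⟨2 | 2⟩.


Primitive collections (9):

  • {3,4}:  v_{3} + v_{4} = 0  ⟹  sig = ⟨2 | 0⟩
  • {1,4}:  v_{1} + v_{4} = v_{2}  ⟹  sig = ⟨2 | 1⟩
  • {2,3}:  v_{2} + v_{3} = v_{1}  ⟹  sig = ⟨2 | 1⟩
  • {3,5}:  v_{3} + v_{5} = v_{6}  ⟹  sig = ⟨2 | 1⟩
  • {4,6}:  v_{4} + v_{6} = v_{5}  ⟹  sig = ⟨2 | 1⟩
  • {1,5}:  v_{1} + v_{5} = v_{2} + v_{6}  ⟹  sig = ⟨2 | 1 1⟩
  • {0,1,6}:  v_{0} + v_{1} + v_{6} = 0  ⟹  sig = ⟨3 | 0⟩
  • {0,2,6}:  v_{0} + v_{2} + v_{6} = v_{4}  ⟹  sig = ⟨3 | 1⟩
  • {0,2,5}:  v_{0} + v_{2} + v_{5} = 2·v_{4}  ⟹  sig = ⟨3 | 2⟩

Hence PRS(X_Σ) =
    ⟨2 | 0⟩
    ⟨2 | 1⟩
    ⟨2 | 1⟩
    ⟨2 | 1⟩
    ⟨2 | 1⟩
    ⟨2 | 1 1⟩
    ⟨3 | 0⟩
    ⟨3 | 1⟩
    ⟨3 | 2⟩


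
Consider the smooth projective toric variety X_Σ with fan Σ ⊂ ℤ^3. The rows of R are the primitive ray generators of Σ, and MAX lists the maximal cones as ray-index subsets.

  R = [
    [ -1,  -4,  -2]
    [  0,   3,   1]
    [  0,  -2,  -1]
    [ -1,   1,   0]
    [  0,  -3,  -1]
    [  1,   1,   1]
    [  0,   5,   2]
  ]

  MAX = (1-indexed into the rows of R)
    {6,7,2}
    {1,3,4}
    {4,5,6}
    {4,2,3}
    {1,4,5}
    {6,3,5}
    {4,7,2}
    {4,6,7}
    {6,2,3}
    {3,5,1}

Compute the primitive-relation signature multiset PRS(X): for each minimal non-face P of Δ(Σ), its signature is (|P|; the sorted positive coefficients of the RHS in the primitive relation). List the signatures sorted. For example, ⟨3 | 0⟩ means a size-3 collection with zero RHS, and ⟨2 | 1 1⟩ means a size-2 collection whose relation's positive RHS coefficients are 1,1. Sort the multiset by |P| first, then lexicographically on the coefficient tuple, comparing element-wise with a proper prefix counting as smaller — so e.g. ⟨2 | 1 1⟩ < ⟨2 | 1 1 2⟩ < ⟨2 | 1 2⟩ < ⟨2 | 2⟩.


Minimal non-faces — 9 found among 7 rays, 10 max cones:

  P={2,5}:  v_{2} + v_{5} = 0  ⟹  sig = ⟨2 | 0⟩
  P={1,6}:  v_{1} + v_{6} = v_{5}  ⟹  sig = ⟨2 | 1⟩
  P={1,7}:  v_{1} + v_{7} = v_{4}  ⟹  sig = ⟨2 | 1⟩
  P={3,7}:  v_{3} + v_{7} = v_{2}  ⟹  sig = ⟨2 | 1⟩
  P={1,2}:  v_{1} + v_{2} = v_{3} + v_{4}  ⟹  sig = ⟨2 | 1 1⟩
  P={5,7}:  v_{5} + v_{7} = v_{4} + v_{6}  ⟹  sig = ⟨2 | 1 1⟩
  P={3,4,6}:  v_{3} + v_{4} + v_{6} = 0  ⟹  sig = ⟨3 | 0⟩
  P={2,4,6}:  v_{2} + v_{4} + v_{6} = v_{7}  ⟹  sig = ⟨3 | 1⟩
  P={3,4,5}:  v_{3} + v_{4} + v_{5} = v_{1}  ⟹  sig = ⟨3 | 1⟩

Signatures (|P|; sorted positive RHS coefficients), sorted:
    ⟨2 | 0⟩
    ⟨2 | 1⟩
    ⟨2 | 1⟩
    ⟨2 | 1⟩
    ⟨2 | 1 1⟩
    ⟨2 | 1 1⟩
    ⟨3 | 0⟩
    ⟨3 | 1⟩
    ⟨3 | 1⟩


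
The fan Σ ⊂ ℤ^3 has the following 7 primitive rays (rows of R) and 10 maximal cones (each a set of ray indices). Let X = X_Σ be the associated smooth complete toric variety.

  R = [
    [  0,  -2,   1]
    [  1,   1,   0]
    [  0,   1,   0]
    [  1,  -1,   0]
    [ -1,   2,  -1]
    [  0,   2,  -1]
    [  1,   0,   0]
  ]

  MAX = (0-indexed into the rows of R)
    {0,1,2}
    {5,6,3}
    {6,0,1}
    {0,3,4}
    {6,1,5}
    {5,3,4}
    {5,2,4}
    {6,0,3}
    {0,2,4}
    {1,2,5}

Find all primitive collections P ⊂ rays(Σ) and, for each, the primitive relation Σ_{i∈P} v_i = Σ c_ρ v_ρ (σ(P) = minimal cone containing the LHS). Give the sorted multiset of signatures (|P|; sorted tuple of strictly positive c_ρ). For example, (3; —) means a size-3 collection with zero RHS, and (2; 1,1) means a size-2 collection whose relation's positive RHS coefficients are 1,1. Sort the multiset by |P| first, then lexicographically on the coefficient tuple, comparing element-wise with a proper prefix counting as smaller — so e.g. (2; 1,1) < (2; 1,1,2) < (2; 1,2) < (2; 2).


6 minimal non-faces of Δ(Σ) (on 7 rays):

  P = {0,5}:  v_{0} + v_{5} = 0 ; sig = (2; —)
  P = {2,3}:  v_{2} + v_{3} = v_{6} ; sig = (2; 1)
  P = {2,6}:  v_{2} + v_{6} = v_{1} ; sig = (2; 1)
  P = {4,6}:  v_{4} + v_{6} = v_{5} ; sig = (2; 1)
  P = {1,4}:  v_{1} + v_{4} = v_{2} + v_{5} ; sig = (2; 1,1)
  P = {1,3}:  v_{1} + v_{3} = 2·v_{6} ; sig = (2; 2)

Hence PRS(X_Σ) =
{ (2; —),  (2; 1) ×3,  (2; 1,1),  (2; 2) }


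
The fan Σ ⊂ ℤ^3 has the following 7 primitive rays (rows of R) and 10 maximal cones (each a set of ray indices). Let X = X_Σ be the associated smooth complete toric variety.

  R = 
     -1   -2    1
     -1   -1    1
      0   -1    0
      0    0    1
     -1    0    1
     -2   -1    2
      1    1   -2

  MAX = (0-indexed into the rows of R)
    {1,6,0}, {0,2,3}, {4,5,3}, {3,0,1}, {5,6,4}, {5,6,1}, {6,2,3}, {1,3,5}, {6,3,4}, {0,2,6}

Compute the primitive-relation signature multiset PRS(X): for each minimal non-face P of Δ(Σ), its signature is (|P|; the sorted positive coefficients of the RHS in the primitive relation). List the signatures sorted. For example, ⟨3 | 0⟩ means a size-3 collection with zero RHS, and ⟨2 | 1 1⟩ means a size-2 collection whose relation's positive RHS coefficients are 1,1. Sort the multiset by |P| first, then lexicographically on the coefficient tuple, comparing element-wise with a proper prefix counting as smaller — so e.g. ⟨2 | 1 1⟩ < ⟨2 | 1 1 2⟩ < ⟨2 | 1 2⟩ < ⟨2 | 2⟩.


9 collections generate NE(X_Σ); each relation:

  P={1,2}:  v_{1} + v_{2} = v_{0}  →  sig = ⟨2 | 1⟩
  P={1,4}:  v_{1} + v_{4} = v_{5}  →  sig = ⟨2 | 1⟩
  P={2,4}:  v_{2} + v_{4} = v_{1}  →  sig = ⟨2 | 1⟩
  P={0,4}:  v_{0} + v_{4} = 2·v_{1}  →  sig = ⟨2 | 2⟩
  P={2,5}:  v_{2} + v_{5} = 2·v_{1}  →  sig = ⟨2 | 2⟩
  P={0,5}:  v_{0} + v_{5} = 3·v_{1}  →  sig = ⟨2 | 3⟩
  P={1,3,6}:  v_{1} + v_{3} + v_{6} = 0  →  sig = ⟨3 | 0⟩
  P={0,3,6}:  v_{0} + v_{3} + v_{6} = v_{2}  →  sig = ⟨3 | 1⟩
  P={3,5,6}:  v_{3} + v_{5} + v_{6} = v_{4}  →  sig = ⟨3 | 1⟩

Sorted signature multiset PRS(X):
[⟨2 | 1⟩, ⟨2 | 1⟩, ⟨2 | 1⟩, ⟨2 | 2⟩, ⟨2 | 2⟩, ⟨2 | 3⟩, ⟨3 | 0⟩, ⟨3 | 1⟩, ⟨3 | 1⟩]


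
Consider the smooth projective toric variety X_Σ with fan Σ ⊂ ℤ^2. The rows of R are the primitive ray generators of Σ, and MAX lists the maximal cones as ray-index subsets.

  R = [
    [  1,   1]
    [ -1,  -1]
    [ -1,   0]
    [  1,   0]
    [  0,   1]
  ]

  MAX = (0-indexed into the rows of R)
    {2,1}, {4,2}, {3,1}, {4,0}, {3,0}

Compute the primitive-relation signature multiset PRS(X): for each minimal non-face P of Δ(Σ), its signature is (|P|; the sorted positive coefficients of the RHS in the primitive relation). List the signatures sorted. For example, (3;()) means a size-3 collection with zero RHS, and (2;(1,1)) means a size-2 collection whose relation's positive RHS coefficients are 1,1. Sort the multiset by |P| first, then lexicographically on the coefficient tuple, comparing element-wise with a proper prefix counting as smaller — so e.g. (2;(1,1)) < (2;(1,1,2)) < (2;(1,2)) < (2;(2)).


The 5 primitive collections of Σ (r=5, n=2):

  P = {0,1}:  v_{0} + v_{1} = 0  so sig = (2;())
  P = {2,3}:  v_{2} + v_{3} = 0  so sig = (2;())
  P = {0,2}:  v_{0} + v_{2} = v_{4}  so sig = (2;(1))
  P = {1,4}:  v_{1} + v_{4} = v_{2}  so sig = (2;(1))
  P = {3,4}:  v_{3} + v_{4} = v_{0}  so sig = (2;(1))

Signatures (|P|; sorted positive RHS coefficients), sorted:
    |P|=2: 5 collections, coeffs (), (), (1), (1), (1)


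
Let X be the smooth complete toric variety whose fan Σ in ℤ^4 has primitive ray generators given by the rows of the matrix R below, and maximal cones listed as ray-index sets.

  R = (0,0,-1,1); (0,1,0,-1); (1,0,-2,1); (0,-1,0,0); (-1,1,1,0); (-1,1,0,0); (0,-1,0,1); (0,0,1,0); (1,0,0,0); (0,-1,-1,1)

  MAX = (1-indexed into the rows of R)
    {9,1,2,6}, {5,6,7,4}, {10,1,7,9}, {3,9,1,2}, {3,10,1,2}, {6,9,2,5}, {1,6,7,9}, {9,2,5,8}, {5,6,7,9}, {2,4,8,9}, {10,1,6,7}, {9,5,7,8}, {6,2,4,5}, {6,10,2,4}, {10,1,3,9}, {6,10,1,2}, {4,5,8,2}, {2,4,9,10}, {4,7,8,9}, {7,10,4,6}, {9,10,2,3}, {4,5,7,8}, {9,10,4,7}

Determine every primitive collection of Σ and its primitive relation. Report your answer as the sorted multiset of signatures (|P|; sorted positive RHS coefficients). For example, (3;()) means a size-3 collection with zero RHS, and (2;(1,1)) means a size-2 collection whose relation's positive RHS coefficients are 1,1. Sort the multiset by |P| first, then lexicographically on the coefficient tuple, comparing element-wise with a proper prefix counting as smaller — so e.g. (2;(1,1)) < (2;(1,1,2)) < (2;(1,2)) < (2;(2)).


The 16 primitive collections of Σ (r=10, n=4):

  • {2,7}:  v_{2} + v_{7} = 0  so sig = (2;())
  • {1,4}:  v_{1} + v_{4} = v_{10}  so sig = (2;(1))
  • {6,8}:  v_{6} + v_{8} = v_{5}  so sig = (2;(1))
  • {8,10}:  v_{8} + v_{10} = v_{7}  so sig = (2;(1))
  • {3,8}:  v_{3} + v_{8} = v_{1} + v_{9}  so sig = (2;(1,1))
  • {5,10}:  v_{5} + v_{10} = v_{6} + v_{7}  so sig = (2;(1,1))
  • {1,8}:  v_{1} + v_{8} = v_{6} + v_{7} + v_{9}  so sig = (2;(1,1,1))
  • {3,5}:  v_{3} + v_{5} = v_{1} + v_{6} + v_{9}  so sig = (2;(1,1,1))
  • {3,7}:  v_{3} + v_{7} = v_{1} + v_{9} + v_{10}  so sig = (2;(1,1,1))
  • {1,5}:  v_{1} + v_{5} = 2·v_{6} + v_{7} + v_{9}  so sig = (2;(1,1,2))
  • {3,4}:  v_{3} + v_{4} = v_{2} + v_{9} + 2·v_{10}  so sig = (2;(1,1,2))
  • {3,6}:  v_{3} + v_{6} = 2·v_{1} + v_{2}  so sig = (2;(1,2))
  • {4,6,9}:  v_{4} + v_{6} + v_{9} = 0  so sig = (3;())
  • {4,5,9}:  v_{4} + v_{5} + v_{9} = v_{8}  so sig = (3;(1))
  • {6,9,10}:  v_{6} + v_{9} + v_{10} = v_{1}  so sig = (3;(1))
  • {1,2,9,10}:  v_{1} + v_{2} + v_{9} + v_{10} = v_{3}  so sig = (4;(1))

so the primitive-relation signature multiset is
    (2;())
    (2;(1))
    (2;(1))
    (2;(1))
    (2;(1,1))
    (2;(1,1))
    (2;(1,1,1))
    (2;(1,1,1))
    (2;(1,1,1))
    (2;(1,1,2))
    (2;(1,1,2))
    (2;(1,2))
    (3;())
    (3;(1))
    (3;(1))
    (4;(1))


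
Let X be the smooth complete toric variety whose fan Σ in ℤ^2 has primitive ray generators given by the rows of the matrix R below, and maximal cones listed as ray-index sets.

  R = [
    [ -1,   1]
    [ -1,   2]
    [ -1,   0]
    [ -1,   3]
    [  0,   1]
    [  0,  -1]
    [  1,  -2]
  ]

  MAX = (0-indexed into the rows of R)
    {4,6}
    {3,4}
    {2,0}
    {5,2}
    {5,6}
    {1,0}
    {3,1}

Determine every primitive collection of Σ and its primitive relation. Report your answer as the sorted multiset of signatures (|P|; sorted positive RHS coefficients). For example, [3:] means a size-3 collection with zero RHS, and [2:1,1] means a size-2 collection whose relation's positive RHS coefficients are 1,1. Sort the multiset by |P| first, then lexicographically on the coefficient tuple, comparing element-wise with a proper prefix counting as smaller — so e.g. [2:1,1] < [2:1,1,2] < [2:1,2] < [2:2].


Δ(Σ) — 7 vertices, 14 min non-faces:

  {1,6}:  v_{1} + v_{6} = 0 ; sig = [2:]
  {4,5}:  v_{4} + v_{5} = 0 ; sig = [2:]
  {0,4}:  v_{0} + v_{4} = v_{1} ; sig = [2:1]
  {0,5}:  v_{0} + v_{5} = v_{2} ; sig = [2:1]
  {0,6}:  v_{0} + v_{6} = v_{5} ; sig = [2:1]
  {1,4}:  v_{1} + v_{4} = v_{3} ; sig = [2:1]
  {1,5}:  v_{1} + v_{5} = v_{0} ; sig = [2:1]
  {2,4}:  v_{2} + v_{4} = v_{0} ; sig = [2:1]
  {3,5}:  v_{3} + v_{5} = v_{1} ; sig = [2:1]
  {3,6}:  v_{3} + v_{6} = v_{4} ; sig = [2:1]
  {2,3}:  v_{2} + v_{3} = v_{0} + v_{1} ; sig = [2:1,1]
  {0,3}:  v_{0} + v_{3} = 2·v_{1} ; sig = [2:2]
  {1,2}:  v_{1} + v_{2} = 2·v_{0} ; sig = [2:2]
  {2,6}:  v_{2} + v_{6} = 2·v_{5} ; sig = [2:2]

so the primitive-relation signature multiset is
[[2:], [2:], [2:1], [2:1], [2:1], [2:1], [2:1], [2:1], [2:1], [2:1], [2:1,1], [2:2], [2:2], [2:2]]


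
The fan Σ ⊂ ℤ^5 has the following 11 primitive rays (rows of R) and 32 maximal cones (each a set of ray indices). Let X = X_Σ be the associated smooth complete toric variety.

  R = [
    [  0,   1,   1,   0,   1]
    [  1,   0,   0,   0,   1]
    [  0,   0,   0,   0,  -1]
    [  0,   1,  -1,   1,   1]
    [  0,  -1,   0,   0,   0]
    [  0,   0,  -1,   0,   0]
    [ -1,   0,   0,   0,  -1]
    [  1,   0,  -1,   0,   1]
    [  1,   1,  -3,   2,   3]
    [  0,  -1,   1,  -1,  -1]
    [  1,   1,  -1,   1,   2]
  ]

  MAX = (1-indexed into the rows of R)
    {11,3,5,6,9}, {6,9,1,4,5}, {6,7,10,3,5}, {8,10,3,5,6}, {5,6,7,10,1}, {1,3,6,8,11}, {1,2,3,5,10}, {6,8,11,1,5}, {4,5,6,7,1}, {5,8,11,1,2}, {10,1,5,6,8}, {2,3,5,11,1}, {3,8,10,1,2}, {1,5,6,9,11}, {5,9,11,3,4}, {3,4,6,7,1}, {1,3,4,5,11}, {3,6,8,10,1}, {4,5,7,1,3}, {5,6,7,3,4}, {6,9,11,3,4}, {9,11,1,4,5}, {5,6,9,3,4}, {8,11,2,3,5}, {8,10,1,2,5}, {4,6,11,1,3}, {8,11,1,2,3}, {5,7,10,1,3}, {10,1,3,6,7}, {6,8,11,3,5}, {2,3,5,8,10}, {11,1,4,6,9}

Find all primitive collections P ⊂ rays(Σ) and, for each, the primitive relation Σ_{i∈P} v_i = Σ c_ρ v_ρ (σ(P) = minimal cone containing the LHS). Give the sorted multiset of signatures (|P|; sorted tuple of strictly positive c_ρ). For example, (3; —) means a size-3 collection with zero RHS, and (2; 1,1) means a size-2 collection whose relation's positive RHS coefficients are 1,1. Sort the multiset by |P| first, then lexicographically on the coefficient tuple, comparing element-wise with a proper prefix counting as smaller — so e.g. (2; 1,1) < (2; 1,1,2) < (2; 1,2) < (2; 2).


|primitive collections| = 16. Relations:

  P = {2,7}:  v_{2} + v_{7} = 0  →  sig = (2; —)
  P = {4,10}:  v_{4} + v_{10} = 0  →  sig = (2; —)
  P = {2,4}:  v_{2} + v_{4} = v_{11}  →  sig = (2; 1)
  P = {2,6}:  v_{2} + v_{6} = v_{8}  →  sig = (2; 1)
  P = {7,8}:  v_{7} + v_{8} = v_{6}  →  sig = (2; 1)
  P = {7,11}:  v_{7} + v_{11} = v_{4}  →  sig = (2; 1)
  P = {10,11}:  v_{10} + v_{11} = v_{2}  →  sig = (2; 1)
  P = {4,8}:  v_{4} + v_{8} = v_{6} + v_{11}  →  sig = (2; 1,1)
  P = {9,10}:  v_{9} + v_{10} = v_{5} + v_{6} + v_{11}  →  sig = (2; 1,1,1)
  P = {2,9}:  v_{2} + v_{9} = v_{5} + v_{6} + 2·v_{11}  →  sig = (2; 1,1,2)
  P = {7,9}:  v_{7} + v_{9} = 2·v_{4} + v_{5} + v_{6}  →  sig = (2; 1,1,2)
  P = {8,9}:  v_{8} + v_{9} = v_{5} + 2·v_{6} + 2·v_{11}  →  sig = (2; 1,2,2)
  P = {1,3,9}:  v_{1} + v_{3} + v_{9} = v_{4} + v_{11}  →  sig = (3; 1,1)
  P = {1,3,5,6}:  v_{1} + v_{3} + v_{5} + v_{6} = 0  →  sig = (4; —)
  P = {1,3,5,8}:  v_{1} + v_{3} + v_{5} + v_{8} = v_{2}  →  sig = (4; 1)
  P = {4,5,6,11}:  v_{4} + v_{5} + v_{6} + v_{11} = v_{9}  →  sig = (4; 1)

Hence PRS(X_Σ) =
    (2; —)
    (2; —)
    (2; 1)
    (2; 1)
    (2; 1)
    (2; 1)
    (2; 1)
    (2; 1,1)
    (2; 1,1,1)
    (2; 1,1,2)
    (2; 1,1,2)
    (2; 1,2,2)
    (3; 1,1)
    (4; —)
    (4; 1)
    (4; 1)


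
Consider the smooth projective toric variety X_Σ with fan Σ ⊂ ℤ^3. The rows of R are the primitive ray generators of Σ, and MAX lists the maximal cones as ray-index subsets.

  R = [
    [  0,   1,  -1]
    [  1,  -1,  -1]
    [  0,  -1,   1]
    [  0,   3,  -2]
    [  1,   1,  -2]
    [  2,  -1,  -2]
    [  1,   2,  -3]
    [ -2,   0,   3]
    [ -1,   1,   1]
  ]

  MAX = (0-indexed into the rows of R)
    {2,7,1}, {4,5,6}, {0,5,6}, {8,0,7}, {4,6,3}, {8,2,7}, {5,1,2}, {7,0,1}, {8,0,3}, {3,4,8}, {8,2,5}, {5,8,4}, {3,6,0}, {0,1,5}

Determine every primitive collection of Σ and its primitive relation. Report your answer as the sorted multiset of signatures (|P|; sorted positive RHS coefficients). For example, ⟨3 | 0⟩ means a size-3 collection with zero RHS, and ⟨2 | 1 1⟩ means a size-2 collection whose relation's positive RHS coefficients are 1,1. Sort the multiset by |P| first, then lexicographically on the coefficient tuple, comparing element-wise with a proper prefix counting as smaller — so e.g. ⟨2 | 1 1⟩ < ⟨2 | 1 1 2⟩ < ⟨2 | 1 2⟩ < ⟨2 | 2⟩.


Σ has 16 primitive collections:

  P = {0,2}:  v_{0} + v_{2} = 0  ⟹  sig = ⟨2 | 0⟩
  P = {1,8}:  v_{1} + v_{8} = 0  ⟹  sig = ⟨2 | 0⟩
  P = {0,4}:  v_{0} + v_{4} = v_{6}  ⟹  sig = ⟨2 | 1⟩
  P = {1,3}:  v_{1} + v_{3} = v_{6}  ⟹  sig = ⟨2 | 1⟩
  P = {2,6}:  v_{2} + v_{6} = v_{4}  ⟹  sig = ⟨2 | 1⟩
  P = {4,7}:  v_{4} + v_{7} = v_{8}  ⟹  sig = ⟨2 | 1⟩
  P = {5,7}:  v_{5} + v_{7} = v_{2}  ⟹  sig = ⟨2 | 1⟩
  P = {6,8}:  v_{6} + v_{8} = v_{3}  ⟹  sig = ⟨2 | 1⟩
  P = {1,4}:  v_{1} + v_{4} = v_{0} + v_{5}  ⟹  sig = ⟨2 | 1 1⟩
  P = {2,3}:  v_{2} + v_{3} = v_{4} + v_{8}  ⟹  sig = ⟨2 | 1 1⟩
  P = {2,4}:  v_{2} + v_{4} = v_{5} + v_{8}  ⟹  sig = ⟨2 | 1 1⟩
  P = {6,7}:  v_{6} + v_{7} = v_{0} + v_{8}  ⟹  sig = ⟨2 | 1 1⟩
  P = {1,6}:  v_{1} + v_{6} = 2·v_{0} + v_{5}  ⟹  sig = ⟨2 | 1 2⟩
  P = {3,7}:  v_{3} + v_{7} = v_{0} + 2·v_{8}  ⟹  sig = ⟨2 | 1 2⟩
  P = {3,5}:  v_{3} + v_{5} = 2·v_{4}  ⟹  sig = ⟨2 | 2⟩
  P = {0,5,8}:  v_{0} + v_{5} + v_{8} = v_{4}  ⟹  sig = ⟨3 | 1⟩

Hence PRS(X_Σ) =
{ ⟨2 | 0⟩ ×2,  ⟨2 | 1⟩ ×6,  ⟨2 | 1 1⟩ ×4,  ⟨2 | 1 2⟩ ×2,  ⟨2 | 2⟩,  ⟨3 | 1⟩ }


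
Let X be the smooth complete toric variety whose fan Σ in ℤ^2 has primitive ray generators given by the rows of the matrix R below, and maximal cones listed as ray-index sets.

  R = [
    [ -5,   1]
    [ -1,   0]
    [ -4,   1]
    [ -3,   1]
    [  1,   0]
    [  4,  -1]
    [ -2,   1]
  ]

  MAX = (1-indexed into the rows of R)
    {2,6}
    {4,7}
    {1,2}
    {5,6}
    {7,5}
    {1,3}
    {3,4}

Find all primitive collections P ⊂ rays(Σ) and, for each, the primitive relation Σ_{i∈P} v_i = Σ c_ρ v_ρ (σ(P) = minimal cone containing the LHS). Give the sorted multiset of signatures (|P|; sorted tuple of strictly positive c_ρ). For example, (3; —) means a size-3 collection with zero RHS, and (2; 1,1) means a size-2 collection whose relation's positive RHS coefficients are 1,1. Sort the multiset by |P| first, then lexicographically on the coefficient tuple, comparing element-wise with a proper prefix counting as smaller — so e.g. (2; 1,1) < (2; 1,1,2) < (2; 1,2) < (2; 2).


The 14 primitive collections of Σ (r=7, n=2):

  {2,5}:  v_{2} + v_{5} = 0  so sig = (2; —)
  {3,6}:  v_{3} + v_{6} = 0  so sig = (2; —)
  {1,5}:  v_{1} + v_{5} = v_{3}  so sig = (2; 1)
  {1,6}:  v_{1} + v_{6} = v_{2}  so sig = (2; 1)
  {2,3}:  v_{2} + v_{3} = v_{1}  so sig = (2; 1)
  {2,4}:  v_{2} + v_{4} = v_{3}  so sig = (2; 1)
  {2,7}:  v_{2} + v_{7} = v_{4}  so sig = (2; 1)
  {3,5}:  v_{3} + v_{5} = v_{4}  so sig = (2; 1)
  {4,5}:  v_{4} + v_{5} = v_{7}  so sig = (2; 1)
  {4,6}:  v_{4} + v_{6} = v_{5}  so sig = (2; 1)
  {1,7}:  v_{1} + v_{7} = v_{3} + v_{4}  so sig = (2; 1,1)
  {1,4}:  v_{1} + v_{4} = 2·v_{3}  so sig = (2; 2)
  {3,7}:  v_{3} + v_{7} = 2·v_{4}  so sig = (2; 2)
  {6,7}:  v_{6} + v_{7} = 2·v_{5}  so sig = (2; 2)

Signatures (|P|; sorted positive RHS coefficients), sorted:
{ (2; —) ×2,  (2; 1) ×8,  (2; 1,1),  (2; 2) ×3 }


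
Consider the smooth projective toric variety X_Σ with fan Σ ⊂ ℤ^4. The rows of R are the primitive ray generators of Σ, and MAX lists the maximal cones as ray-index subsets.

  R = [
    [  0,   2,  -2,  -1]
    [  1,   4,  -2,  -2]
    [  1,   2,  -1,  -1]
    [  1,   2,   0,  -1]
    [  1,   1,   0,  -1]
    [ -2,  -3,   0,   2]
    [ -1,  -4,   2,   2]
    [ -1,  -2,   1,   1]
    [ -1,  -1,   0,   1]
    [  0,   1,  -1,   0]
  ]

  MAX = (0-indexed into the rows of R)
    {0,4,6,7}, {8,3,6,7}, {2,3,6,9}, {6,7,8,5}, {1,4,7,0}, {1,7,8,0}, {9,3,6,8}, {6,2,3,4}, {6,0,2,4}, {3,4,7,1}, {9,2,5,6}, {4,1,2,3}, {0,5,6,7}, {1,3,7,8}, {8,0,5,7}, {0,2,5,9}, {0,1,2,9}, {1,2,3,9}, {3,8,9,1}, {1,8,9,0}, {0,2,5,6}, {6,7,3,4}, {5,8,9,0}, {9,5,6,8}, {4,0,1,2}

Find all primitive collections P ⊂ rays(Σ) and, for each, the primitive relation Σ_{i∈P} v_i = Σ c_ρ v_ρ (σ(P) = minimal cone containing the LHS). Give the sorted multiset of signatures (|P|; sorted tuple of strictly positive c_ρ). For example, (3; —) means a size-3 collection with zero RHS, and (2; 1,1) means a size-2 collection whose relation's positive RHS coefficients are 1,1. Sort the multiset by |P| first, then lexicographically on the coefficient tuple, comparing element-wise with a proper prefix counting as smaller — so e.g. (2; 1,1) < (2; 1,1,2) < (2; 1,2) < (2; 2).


Minimal non-faces — 12 found among 10 rays, 25 max cones:

  {1,6}:  v_{1} + v_{6} = 0 — sig = (2; —)
  {2,7}:  v_{2} + v_{7} = 0 — sig = (2; —)
  {4,8}:  v_{4} + v_{8} = 0 — sig = (2; —)
  {0,3}:  v_{0} + v_{3} = v_{1} — sig = (2; 1)
  {2,8}:  v_{2} + v_{8} = v_{9} — sig = (2; 1)
  {3,5}:  v_{3} + v_{5} = v_{8} — sig = (2; 1)
  {4,9}:  v_{4} + v_{9} = v_{2} — sig = (2; 1)
  {7,9}:  v_{7} + v_{9} = v_{8} — sig = (2; 1)
  {1,5}:  v_{1} + v_{5} = v_{0} + v_{8} — sig = (2; 1,1)
  {4,5}:  v_{4} + v_{5} = v_{0} + v_{6} — sig = (2; 1,1)
  {0,6,8}:  v_{0} + v_{6} + v_{8} = v_{5} — sig = (3; 1)
  {0,6,9}:  v_{0} + v_{6} + v_{9} = v_{2} + v_{5} — sig = (3; 1,1)

Hence PRS(X_Σ) =
[(2; —), (2; —), (2; —), (2; 1), (2; 1), (2; 1), (2; 1), (2; 1), (2; 1,1), (2; 1,1), (3; 1), (3; 1,1)]


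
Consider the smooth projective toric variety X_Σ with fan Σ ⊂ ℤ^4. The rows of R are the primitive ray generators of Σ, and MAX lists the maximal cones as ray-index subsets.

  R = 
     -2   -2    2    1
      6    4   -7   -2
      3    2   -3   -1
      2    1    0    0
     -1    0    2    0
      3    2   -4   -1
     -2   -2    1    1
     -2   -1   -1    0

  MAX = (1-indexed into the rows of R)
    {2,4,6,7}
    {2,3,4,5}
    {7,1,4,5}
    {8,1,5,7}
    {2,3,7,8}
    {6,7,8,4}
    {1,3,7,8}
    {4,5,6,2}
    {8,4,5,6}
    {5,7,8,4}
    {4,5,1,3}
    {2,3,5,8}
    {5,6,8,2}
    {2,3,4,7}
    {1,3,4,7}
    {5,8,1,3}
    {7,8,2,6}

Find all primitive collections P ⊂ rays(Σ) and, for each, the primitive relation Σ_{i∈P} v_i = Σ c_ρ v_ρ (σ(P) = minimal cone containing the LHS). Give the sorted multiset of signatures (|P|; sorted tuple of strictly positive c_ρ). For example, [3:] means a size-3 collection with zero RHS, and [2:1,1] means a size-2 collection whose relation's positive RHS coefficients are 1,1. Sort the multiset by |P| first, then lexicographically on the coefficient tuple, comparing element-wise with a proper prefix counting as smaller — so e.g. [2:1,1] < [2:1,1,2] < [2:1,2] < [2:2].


9 collections generate NE(X_Σ); each relation:

  • {3,6}:  v_{3} + v_{6} = v_{2}  so sig = [2:1]
  • {1,6}:  v_{1} + v_{6} = v_{3} + v_{7}  so sig = [2:1,1]
  • {1,2}:  v_{1} + v_{2} = 2·v_{3} + v_{7}  so sig = [2:1,2]
  • {3,5,7}:  v_{3} + v_{5} + v_{7} = 0  so sig = [3:]
  • {1,4,8}:  v_{1} + v_{4} + v_{8} = v_{7}  so sig = [3:1]
  • {2,5,7}:  v_{2} + v_{5} + v_{7} = v_{6}  so sig = [3:1]
  • {3,4,8}:  v_{3} + v_{4} + v_{8} = v_{6}  so sig = [3:1]
  • {5,6,7}:  v_{5} + v_{6} + v_{7} = v_{4} + v_{8}  so sig = [3:1,1]
  • {2,4,8}:  v_{2} + v_{4} + v_{8} = 2·v_{6}  so sig = [3:2]

Hence PRS(X_Σ) =
    [2:1]
    [2:1,1]
    [2:1,2]
    [3:]
    [3:1]
    [3:1]
    [3:1]
    [3:1,1]
    [3:2]


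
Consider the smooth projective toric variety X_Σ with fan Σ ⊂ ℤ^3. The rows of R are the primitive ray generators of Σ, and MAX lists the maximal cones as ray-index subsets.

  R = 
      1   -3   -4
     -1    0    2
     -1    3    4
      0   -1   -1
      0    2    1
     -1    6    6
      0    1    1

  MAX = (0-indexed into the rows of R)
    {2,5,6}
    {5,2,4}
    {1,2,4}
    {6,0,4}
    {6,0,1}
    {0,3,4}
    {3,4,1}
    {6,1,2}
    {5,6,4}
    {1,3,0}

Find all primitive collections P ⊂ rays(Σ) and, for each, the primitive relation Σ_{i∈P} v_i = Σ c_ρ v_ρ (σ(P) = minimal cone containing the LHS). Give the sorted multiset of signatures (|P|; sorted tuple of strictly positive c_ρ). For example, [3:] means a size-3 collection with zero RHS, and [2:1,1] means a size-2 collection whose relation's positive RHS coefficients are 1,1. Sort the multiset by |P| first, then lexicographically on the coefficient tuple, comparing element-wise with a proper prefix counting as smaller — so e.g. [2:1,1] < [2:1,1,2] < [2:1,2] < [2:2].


Δ(Σ) — 7 vertices, 9 min non-faces:

  • {0,2}:  v_{0} + v_{2} = 0 — sig = [2:]
  • {3,6}:  v_{3} + v_{6} = 0 — sig = [2:]
  • {0,5}:  v_{0} + v_{5} = v_{4} + v_{6} — sig = [2:1,1]
  • {2,3}:  v_{2} + v_{3} = v_{1} + v_{4} — sig = [2:1,1]
  • {3,5}:  v_{3} + v_{5} = v_{2} + v_{4} — sig = [2:1,1]
  • {1,5}:  v_{1} + v_{5} = 2·v_{2} — sig = [2:2]
  • {0,1,4}:  v_{0} + v_{1} + v_{4} = v_{3} — sig = [3:1]
  • {1,4,6}:  v_{1} + v_{4} + v_{6} = v_{2} — sig = [3:1]
  • {2,4,6}:  v_{2} + v_{4} + v_{6} = v_{5} — sig = [3:1]

Hence PRS(X_Σ) =
{ [2:] ×2,  [2:1,1] ×3,  [2:2],  [3:1] ×3 }


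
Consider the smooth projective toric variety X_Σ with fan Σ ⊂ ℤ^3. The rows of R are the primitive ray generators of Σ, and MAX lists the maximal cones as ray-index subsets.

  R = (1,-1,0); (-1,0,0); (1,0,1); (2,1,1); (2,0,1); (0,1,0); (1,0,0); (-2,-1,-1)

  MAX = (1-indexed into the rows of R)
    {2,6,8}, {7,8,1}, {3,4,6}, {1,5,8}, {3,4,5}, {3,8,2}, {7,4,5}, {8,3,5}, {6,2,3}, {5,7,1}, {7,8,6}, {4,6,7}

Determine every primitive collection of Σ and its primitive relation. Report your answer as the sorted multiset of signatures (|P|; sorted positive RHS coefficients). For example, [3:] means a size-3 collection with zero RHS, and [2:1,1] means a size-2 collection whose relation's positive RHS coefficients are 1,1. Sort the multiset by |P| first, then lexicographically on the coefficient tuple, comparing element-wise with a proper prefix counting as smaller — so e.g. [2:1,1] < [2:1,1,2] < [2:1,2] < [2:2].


The 12 primitive collections of Σ (r=8, n=3):

  • {2,7}:  v_{2} + v_{7} = 0  ⟹  sig = [2:]
  • {4,8}:  v_{4} + v_{8} = 0  ⟹  sig = [2:]
  • {1,6}:  v_{1} + v_{6} = v_{7}  ⟹  sig = [2:1]
  • {2,5}:  v_{2} + v_{5} = v_{3}  ⟹  sig = [2:1]
  • {3,7}:  v_{3} + v_{7} = v_{5}  ⟹  sig = [2:1]
  • {5,6}:  v_{5} + v_{6} = v_{4}  ⟹  sig = [2:1]
  • {1,2}:  v_{1} + v_{2} = v_{5} + v_{8}  ⟹  sig = [2:1,1]
  • {1,4}:  v_{1} + v_{4} = v_{5} + v_{7}  ⟹  sig = [2:1,1]
  • {2,4}:  v_{2} + v_{4} = v_{3} + v_{6}  ⟹  sig = [2:1,1]
  • {1,3}:  v_{1} + v_{3} = 2·v_{5} + v_{8}  ⟹  sig = [2:1,2]
  • {3,6,8}:  v_{3} + v_{6} + v_{8} = v_{2}  ⟹  sig = [3:1]
  • {5,7,8}:  v_{5} + v_{7} + v_{8} = v_{1}  ⟹  sig = [3:1]

Sorted signature multiset PRS(X):
    |P|=2: 10 collections, coeffs (), (), (1), (1), (1), (1), (1,1), (1,1), (1,1), (1,2)
    |P|=3: 2 collections, coeffs (1), (1)


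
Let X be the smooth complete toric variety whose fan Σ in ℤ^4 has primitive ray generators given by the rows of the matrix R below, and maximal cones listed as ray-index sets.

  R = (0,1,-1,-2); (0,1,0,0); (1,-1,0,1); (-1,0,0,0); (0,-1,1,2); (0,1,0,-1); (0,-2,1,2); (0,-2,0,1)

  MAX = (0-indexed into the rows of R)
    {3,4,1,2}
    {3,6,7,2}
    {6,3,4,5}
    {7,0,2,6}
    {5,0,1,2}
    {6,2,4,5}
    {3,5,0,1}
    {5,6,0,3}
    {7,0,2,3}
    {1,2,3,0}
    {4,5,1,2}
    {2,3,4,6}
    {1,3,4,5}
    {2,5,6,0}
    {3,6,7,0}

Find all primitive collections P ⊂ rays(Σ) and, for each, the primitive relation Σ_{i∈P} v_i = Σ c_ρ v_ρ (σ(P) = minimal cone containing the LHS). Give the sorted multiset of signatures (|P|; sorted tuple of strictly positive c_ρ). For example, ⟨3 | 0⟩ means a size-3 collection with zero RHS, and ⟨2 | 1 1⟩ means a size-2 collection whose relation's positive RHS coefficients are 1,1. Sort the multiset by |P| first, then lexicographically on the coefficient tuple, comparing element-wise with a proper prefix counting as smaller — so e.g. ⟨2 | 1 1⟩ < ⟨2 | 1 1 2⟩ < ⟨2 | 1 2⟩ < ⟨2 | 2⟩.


Primitive collections (7):

  P = {0,4}:  v_{0} + v_{4} = 0 — sig = ⟨2 | 0⟩
  P = {1,6}:  v_{1} + v_{6} = v_{4} — sig = ⟨2 | 1⟩
  P = {1,7}:  v_{1} + v_{7} = v_{2} + v_{3} — sig = ⟨2 | 1 1⟩
  P = {5,7}:  v_{5} + v_{7} = v_{0} + v_{6} — sig = ⟨2 | 1 1⟩
  P = {4,7}:  v_{4} + v_{7} = v_{2} + v_{3} + v_{6} — sig = ⟨2 | 1 1 1⟩
  P = {2,3,5}:  v_{2} + v_{3} + v_{5} = 0 — sig = ⟨3 | 0⟩
  P = {0,2,3,6}:  v_{0} + v_{2} + v_{3} + v_{6} = v_{7} — sig = ⟨4 | 1⟩

Sorted signature multiset PRS(X):
    |P|=2: 5 collections, coeffs (), (1), (1,1), (1,1), (1,1,1)
    |P|=3: 1 collection, coeffs ()
    |P|=4: 1 collection, coeffs (1)


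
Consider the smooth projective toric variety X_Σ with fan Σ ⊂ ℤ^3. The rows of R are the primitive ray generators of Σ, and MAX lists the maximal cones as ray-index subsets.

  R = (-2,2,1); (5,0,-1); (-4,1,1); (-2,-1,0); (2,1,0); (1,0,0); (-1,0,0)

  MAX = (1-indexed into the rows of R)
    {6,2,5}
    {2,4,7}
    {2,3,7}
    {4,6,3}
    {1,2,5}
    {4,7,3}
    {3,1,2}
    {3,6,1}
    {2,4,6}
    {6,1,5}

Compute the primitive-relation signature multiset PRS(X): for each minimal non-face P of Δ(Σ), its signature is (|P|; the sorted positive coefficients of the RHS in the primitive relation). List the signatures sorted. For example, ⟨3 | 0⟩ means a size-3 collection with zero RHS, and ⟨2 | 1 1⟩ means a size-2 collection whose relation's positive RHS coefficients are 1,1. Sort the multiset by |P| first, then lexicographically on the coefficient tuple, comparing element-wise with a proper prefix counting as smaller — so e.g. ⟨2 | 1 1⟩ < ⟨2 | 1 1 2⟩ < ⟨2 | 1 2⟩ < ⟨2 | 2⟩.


Σ has 9 primitive collections:

  P={4,5}:  v_{4} + v_{5} = 0  ⇒ sig = ⟨2 | 0⟩
  P={6,7}:  v_{6} + v_{7} = 0  ⇒ sig = ⟨2 | 0⟩
  P={1,4}:  v_{1} + v_{4} = v_{3}  ⇒ sig = ⟨2 | 1⟩
  P={3,5}:  v_{3} + v_{5} = v_{1}  ⇒ sig = ⟨2 | 1⟩
  P={5,7}:  v_{5} + v_{7} = v_{2} + v_{3}  ⇒ sig = ⟨2 | 1 1⟩
  P={1,7}:  v_{1} + v_{7} = v_{2} + 2·v_{3}  ⇒ sig = ⟨2 | 1 2⟩
  P={2,3,4}:  v_{2} + v_{3} + v_{4} = v_{7}  ⇒ sig = ⟨3 | 1⟩
  P={2,3,6}:  v_{2} + v_{3} + v_{6} = v_{5}  ⇒ sig = ⟨3 | 1⟩
  P={1,2,6}:  v_{1} + v_{2} + v_{6} = 2·v_{5}  ⇒ sig = ⟨3 | 2⟩

so the primitive-relation signature multiset is
    |P|=2: 6 collections, coeffs (), (), (1), (1), (1,1), (1,2)
    |P|=3: 3 collections, coeffs (1), (1), (2)


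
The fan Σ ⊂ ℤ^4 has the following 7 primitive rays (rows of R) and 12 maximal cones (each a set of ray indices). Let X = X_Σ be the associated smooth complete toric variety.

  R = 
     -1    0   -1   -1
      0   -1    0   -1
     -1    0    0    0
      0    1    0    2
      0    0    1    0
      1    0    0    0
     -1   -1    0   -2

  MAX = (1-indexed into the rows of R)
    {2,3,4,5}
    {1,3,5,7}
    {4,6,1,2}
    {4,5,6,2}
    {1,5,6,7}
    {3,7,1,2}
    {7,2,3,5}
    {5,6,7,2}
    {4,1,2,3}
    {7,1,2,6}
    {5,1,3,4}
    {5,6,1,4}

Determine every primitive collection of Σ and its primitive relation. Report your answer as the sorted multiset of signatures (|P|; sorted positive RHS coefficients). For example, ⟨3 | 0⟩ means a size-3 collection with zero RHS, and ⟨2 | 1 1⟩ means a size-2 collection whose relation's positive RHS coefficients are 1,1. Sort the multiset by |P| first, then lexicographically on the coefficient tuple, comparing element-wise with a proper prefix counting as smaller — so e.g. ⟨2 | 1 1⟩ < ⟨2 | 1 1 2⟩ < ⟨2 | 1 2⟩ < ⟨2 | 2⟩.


Σ has 3 primitive collections:

  • {3,6}:  v_{3} + v_{6} = 0 ; sig = ⟨2 | 0⟩
  • {4,7}:  v_{4} + v_{7} = v_{3} ; sig = ⟨2 | 1⟩
  • {1,2,5}:  v_{1} + v_{2} + v_{5} = v_{7} ; sig = ⟨3 | 1⟩

so the primitive-relation signature multiset is
{ ⟨2 | 0⟩,  ⟨2 | 1⟩,  ⟨3 | 1⟩ }


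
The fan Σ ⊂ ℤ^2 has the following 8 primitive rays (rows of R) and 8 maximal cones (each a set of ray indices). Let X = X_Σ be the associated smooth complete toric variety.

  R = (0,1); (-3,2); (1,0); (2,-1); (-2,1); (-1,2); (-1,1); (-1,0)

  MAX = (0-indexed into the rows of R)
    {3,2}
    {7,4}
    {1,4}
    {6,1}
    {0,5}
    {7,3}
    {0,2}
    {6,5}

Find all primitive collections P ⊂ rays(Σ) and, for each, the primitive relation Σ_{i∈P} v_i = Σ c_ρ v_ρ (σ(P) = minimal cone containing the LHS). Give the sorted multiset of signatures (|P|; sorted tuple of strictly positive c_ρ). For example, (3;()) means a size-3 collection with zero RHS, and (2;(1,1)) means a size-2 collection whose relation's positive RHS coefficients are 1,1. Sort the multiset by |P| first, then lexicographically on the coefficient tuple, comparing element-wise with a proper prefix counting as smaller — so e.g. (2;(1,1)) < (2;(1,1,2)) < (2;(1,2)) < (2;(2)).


20 minimal non-faces of Δ(Σ) (on 8 rays):

  P={2,7}:  v_{2} + v_{7} = 0  so sig = (2;())
  P={3,4}:  v_{3} + v_{4} = 0  so sig = (2;())
  P={0,6}:  v_{0} + v_{6} = v_{5}  so sig = (2;(1))
  P={0,7}:  v_{0} + v_{7} = v_{6}  so sig = (2;(1))
  P={1,3}:  v_{1} + v_{3} = v_{6}  so sig = (2;(1))
  P={2,4}:  v_{2} + v_{4} = v_{6}  so sig = (2;(1))
  P={2,6}:  v_{2} + v_{6} = v_{0}  so sig = (2;(1))
  P={3,6}:  v_{3} + v_{6} = v_{2}  so sig = (2;(1))
  P={4,6}:  v_{4} + v_{6} = v_{1}  so sig = (2;(1))
  P={6,7}:  v_{6} + v_{7} = v_{4}  so sig = (2;(1))
  P={3,5}:  v_{3} + v_{5} = v_{0} + v_{2}  so sig = (2;(1,1))
  P={0,3}:  v_{0} + v_{3} = 2·v_{2}  so sig = (2;(2))
  P={0,4}:  v_{0} + v_{4} = 2·v_{6}  so sig = (2;(2))
  P={1,2}:  v_{1} + v_{2} = 2·v_{6}  so sig = (2;(2))
  P={1,7}:  v_{1} + v_{7} = 2·v_{4}  so sig = (2;(2))
  P={2,5}:  v_{2} + v_{5} = 2·v_{0}  so sig = (2;(2))
  P={5,7}:  v_{5} + v_{7} = 2·v_{6}  so sig = (2;(2))
  P={0,1}:  v_{0} + v_{1} = 3·v_{6}  so sig = (2;(3))
  P={4,5}:  v_{4} + v_{5} = 3·v_{6}  so sig = (2;(3))
  P={1,5}:  v_{1} + v_{5} = 4·v_{6}  so sig = (2;(4))

Signatures (|P|; sorted positive RHS coefficients), sorted:
{ (2;()) ×2,  (2;(1)) ×8,  (2;(1,1)),  (2;(2)) ×6,  (2;(3)) ×2,  (2;(4)) }


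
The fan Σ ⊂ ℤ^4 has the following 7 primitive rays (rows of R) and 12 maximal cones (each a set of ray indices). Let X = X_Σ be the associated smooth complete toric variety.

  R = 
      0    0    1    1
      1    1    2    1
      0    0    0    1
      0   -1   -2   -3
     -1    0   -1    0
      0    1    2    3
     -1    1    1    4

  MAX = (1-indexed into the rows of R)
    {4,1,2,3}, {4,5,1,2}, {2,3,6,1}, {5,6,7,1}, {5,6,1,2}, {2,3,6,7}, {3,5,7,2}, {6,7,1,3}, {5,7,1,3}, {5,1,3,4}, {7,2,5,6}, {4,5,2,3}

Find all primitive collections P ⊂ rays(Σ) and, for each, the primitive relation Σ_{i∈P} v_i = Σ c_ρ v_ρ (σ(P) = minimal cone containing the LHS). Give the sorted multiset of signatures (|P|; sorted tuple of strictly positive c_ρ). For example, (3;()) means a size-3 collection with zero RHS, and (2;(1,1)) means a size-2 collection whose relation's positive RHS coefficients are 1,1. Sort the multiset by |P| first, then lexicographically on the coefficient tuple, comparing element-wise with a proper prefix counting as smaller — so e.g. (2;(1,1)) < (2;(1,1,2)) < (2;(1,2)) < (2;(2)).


5 minimal non-faces of Δ(Σ) (on 7 rays):

  P={4,6}:  v_{4} + v_{6} = 0 — sig = (2;())
  P={4,7}:  v_{4} + v_{7} = v_{3} + v_{5} — sig = (2;(1,1))
  P={3,5,6}:  v_{3} + v_{5} + v_{6} = v_{7} — sig = (3;(1))
  P={1,2,7}:  v_{1} + v_{2} + v_{7} = 2·v_{6} — sig = (3;(2))
  P={1,2,3,5}:  v_{1} + v_{2} + v_{3} + v_{5} = v_{6} — sig = (4;(1))

Hence PRS(X_Σ) =
[(2;()), (2;(1,1)), (3;(1)), (3;(2)), (4;(1))]


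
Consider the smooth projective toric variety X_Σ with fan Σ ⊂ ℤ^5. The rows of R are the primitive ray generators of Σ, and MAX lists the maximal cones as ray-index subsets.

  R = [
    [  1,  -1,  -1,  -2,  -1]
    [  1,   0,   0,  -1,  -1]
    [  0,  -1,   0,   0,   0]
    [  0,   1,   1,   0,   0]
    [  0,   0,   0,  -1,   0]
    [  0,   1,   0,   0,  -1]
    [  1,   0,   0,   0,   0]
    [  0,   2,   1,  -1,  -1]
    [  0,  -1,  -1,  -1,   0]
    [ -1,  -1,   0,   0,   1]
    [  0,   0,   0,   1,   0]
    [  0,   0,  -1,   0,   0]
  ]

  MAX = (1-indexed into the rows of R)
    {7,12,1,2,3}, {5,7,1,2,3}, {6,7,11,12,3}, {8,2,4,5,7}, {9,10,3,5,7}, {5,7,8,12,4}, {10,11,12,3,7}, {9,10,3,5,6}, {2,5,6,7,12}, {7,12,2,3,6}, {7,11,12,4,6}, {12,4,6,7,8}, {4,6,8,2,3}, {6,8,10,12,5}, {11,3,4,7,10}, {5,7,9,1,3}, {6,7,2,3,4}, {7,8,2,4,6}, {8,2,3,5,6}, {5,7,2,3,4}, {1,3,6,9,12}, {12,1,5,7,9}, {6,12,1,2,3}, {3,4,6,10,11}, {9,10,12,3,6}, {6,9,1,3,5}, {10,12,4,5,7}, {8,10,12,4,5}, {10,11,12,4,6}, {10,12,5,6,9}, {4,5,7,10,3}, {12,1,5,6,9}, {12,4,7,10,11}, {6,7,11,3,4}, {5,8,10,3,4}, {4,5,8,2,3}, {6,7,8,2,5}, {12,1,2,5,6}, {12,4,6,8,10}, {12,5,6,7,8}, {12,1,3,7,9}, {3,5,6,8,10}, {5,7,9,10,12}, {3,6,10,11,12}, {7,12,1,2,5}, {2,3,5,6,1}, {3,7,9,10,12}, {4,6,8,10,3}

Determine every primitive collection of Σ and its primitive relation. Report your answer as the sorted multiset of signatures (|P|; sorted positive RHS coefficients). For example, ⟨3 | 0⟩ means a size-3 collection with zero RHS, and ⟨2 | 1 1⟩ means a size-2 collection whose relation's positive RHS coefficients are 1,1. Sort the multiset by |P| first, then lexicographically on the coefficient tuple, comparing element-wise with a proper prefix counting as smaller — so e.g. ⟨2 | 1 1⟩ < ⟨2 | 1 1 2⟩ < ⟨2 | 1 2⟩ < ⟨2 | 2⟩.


The 24 primitive collections of Σ (r=12, n=5):

  P = {5,11}:  v_{5} + v_{11} = 0  ⇒ sig = ⟨2 | 0⟩
  P = {2,9}:  v_{2} + v_{9} = v_{1}  ⇒ sig = ⟨2 | 1⟩
  P = {4,9}:  v_{4} + v_{9} = v_{5}  ⇒ sig = ⟨2 | 1⟩
  P = {1,4}:  v_{1} + v_{4} = v_{2} + v_{5}  ⇒ sig = ⟨2 | 1 1⟩
  P = {2,10}:  v_{2} + v_{10} = v_{3} + v_{5}  ⇒ sig = ⟨2 | 1 1⟩
  P = {8,11}:  v_{8} + v_{11} = v_{4} + v_{6}  ⇒ sig = ⟨2 | 1 1⟩
  P = {9,11}:  v_{9} + v_{11} = v_{3} + v_{12}  ⇒ sig = ⟨2 | 1 1⟩
  P = {1,10}:  v_{1} + v_{10} = v_{3} + v_{5} + v_{9}  ⇒ sig = ⟨2 | 1 1 1⟩
  P = {1,11}:  v_{1} + v_{11} = v_{2} + v_{3} + v_{12}  ⇒ sig = ⟨2 | 1 1 1⟩
  P = {2,11}:  v_{2} + v_{11} = v_{3} + v_{6} + v_{7}  ⇒ sig = ⟨2 | 1 1 1⟩
  P = {1,8}:  v_{1} + v_{8} = v_{2} + 2·v_{5} + v_{6}  ⇒ sig = ⟨2 | 1 1 2⟩
  P = {8,9}:  v_{8} + v_{9} = 2·v_{5} + v_{6}  ⇒ sig = ⟨2 | 1 2⟩
  P = {3,4,12}:  v_{3} + v_{4} + v_{12} = 0  ⇒ sig = ⟨3 | 0⟩
  P = {6,7,10}:  v_{6} + v_{7} + v_{10} = 0  ⇒ sig = ⟨3 | 0⟩
  P = {3,5,12}:  v_{3} + v_{5} + v_{12} = v_{9}  ⇒ sig = ⟨3 | 1⟩
  P = {4,5,6}:  v_{4} + v_{5} + v_{6} = v_{8}  ⇒ sig = ⟨3 | 1⟩
  P = {3,7,8}:  v_{3} + v_{7} + v_{8} = v_{2} + v_{4}  ⇒ sig = ⟨3 | 1 1⟩
  P = {3,8,12}:  v_{3} + v_{8} + v_{12} = v_{5} + v_{6}  ⇒ sig = ⟨3 | 1 1⟩
  P = {6,7,9}:  v_{6} + v_{7} + v_{9} = v_{2} + v_{12}  ⇒ sig = ⟨3 | 1 1⟩
  P = {7,8,10}:  v_{7} + v_{8} + v_{10} = v_{4} + v_{5}  ⇒ sig = ⟨3 | 1 1⟩
  P = {2,4,12}:  v_{2} + v_{4} + v_{12} = v_{5} + v_{6} + v_{7}  ⇒ sig = ⟨3 | 1 1 1⟩
  P = {1,6,7}:  v_{1} + v_{6} + v_{7} = 2·v_{2} + v_{12}  ⇒ sig = ⟨3 | 1 2⟩
  P = {2,8,12}:  v_{2} + v_{8} + v_{12} = 2·v_{5} + 2·v_{6} + v_{7}  ⇒ sig = ⟨3 | 1 2 2⟩
  P = {3,5,6,7}:  v_{3} + v_{5} + v_{6} + v_{7} = v_{2}  ⇒ sig = ⟨4 | 1⟩

Sorted signature multiset PRS(X):
[⟨2 | 0⟩, ⟨2 | 1⟩, ⟨2 | 1⟩, ⟨2 | 1 1⟩, ⟨2 | 1 1⟩, ⟨2 | 1 1⟩, ⟨2 | 1 1⟩, ⟨2 | 1 1 1⟩, ⟨2 | 1 1 1⟩, ⟨2 | 1 1 1⟩, ⟨2 | 1 1 2⟩, ⟨2 | 1 2⟩, ⟨3 | 0⟩, ⟨3 | 0⟩, ⟨3 | 1⟩, ⟨3 | 1⟩, ⟨3 | 1 1⟩, ⟨3 | 1 1⟩, ⟨3 | 1 1⟩, ⟨3 | 1 1⟩, ⟨3 | 1 1 1⟩, ⟨3 | 1 2⟩, ⟨3 | 1 2 2⟩, ⟨4 | 1⟩]
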